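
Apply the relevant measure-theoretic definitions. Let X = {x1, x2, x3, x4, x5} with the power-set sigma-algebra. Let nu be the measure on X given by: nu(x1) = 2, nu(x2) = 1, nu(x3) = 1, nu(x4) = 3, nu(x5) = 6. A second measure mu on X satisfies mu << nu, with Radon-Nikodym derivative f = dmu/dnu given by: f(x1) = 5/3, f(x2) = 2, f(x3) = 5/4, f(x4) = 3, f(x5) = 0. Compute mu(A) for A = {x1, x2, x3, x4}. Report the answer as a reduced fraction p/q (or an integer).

By the defining property of the Radon-Nikodym derivative, for every measurable set A,
  mu(A) = integral_A f dnu.
Since nu is a discrete measure concentrated on the atoms of X, the integral over A reduces to the sum
  mu(A) = sum_{x in A} f(x) * nu({x}).
Computing each term:
  x1: f(x1) * nu(x1) = 5/3 * 2 = 10/3.
  x2: f(x2) * nu(x2) = 2 * 1 = 2.
  x3: f(x3) * nu(x3) = 5/4 * 1 = 5/4.
  x4: f(x4) * nu(x4) = 3 * 3 = 9.
Summing: mu(A) = 10/3 + 2 + 5/4 + 9 = 187/12.

187/12


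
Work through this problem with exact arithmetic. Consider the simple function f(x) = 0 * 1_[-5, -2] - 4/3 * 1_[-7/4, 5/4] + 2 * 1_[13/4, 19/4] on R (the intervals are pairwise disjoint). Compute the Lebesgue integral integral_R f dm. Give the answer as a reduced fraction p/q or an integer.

For a simple function f = sum_i c_i * 1_{A_i} with disjoint A_i,
  integral f dm = sum_i c_i * m(A_i).
Lengths of the A_i:
  m(A_1) = -2 - (-5) = 3.
  m(A_2) = 5/4 - (-7/4) = 3.
  m(A_3) = 19/4 - 13/4 = 3/2.
Contributions c_i * m(A_i):
  (0) * (3) = 0.
  (-4/3) * (3) = -4.
  (2) * (3/2) = 3.
Total: 0 - 4 + 3 = -1.

-1


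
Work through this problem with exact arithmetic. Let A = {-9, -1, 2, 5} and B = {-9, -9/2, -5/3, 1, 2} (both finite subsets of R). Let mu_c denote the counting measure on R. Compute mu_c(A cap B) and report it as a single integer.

Counting measure on a finite set equals cardinality. mu_c(A cap B) = |A cap B| (elements appearing in both).
Enumerating the elements of A that also lie in B gives 2 element(s).
So mu_c(A cap B) = 2.

2


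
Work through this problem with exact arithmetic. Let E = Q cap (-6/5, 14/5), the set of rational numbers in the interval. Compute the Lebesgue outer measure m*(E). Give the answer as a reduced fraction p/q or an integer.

The set Q cap (-6/5, 14/5) is countable (a subset of the countable set Q). Lebesgue outer measure of any countable set is 0: each singleton {q} has m*({q}) = 0, and by countable subadditivity m*(union_k {q_k}) <= sum_k m*({q_k}) = sum_k 0 = 0. The reverse inequality m*(E) >= 0 is automatic. So m*(Q cap (-6/5, 14/5)) = 0.

0


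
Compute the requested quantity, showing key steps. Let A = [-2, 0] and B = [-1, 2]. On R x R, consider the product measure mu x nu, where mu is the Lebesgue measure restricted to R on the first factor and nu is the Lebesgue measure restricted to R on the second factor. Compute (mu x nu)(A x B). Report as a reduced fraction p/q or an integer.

For a measurable rectangle A x B, the product measure satisfies
  (mu x nu)(A x B) = mu(A) * nu(B).
  mu(A) = 2.
  nu(B) = 3.
  (mu x nu)(A x B) = 2 * 3 = 6.

6


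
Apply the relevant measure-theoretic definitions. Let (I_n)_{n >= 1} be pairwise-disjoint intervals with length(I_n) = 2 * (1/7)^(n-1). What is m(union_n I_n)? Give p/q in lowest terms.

By countable additivity of the Lebesgue measure on pairwise disjoint measurable sets,
  m(union_{n >= 1} I_n) = sum_{n >= 1} m(I_n) = sum_{n >= 1} a * r^(n-1),
  with a = 2 and r = 1/7.
Since 0 < r = 1/7 < 1, the geometric series converges:
  sum_{n >= 1} a * r^(n-1) = a / (1 - r).
  = 2 / (1 - 1/7)
  = 2 / (6/7)
  = 7/3.

7/3


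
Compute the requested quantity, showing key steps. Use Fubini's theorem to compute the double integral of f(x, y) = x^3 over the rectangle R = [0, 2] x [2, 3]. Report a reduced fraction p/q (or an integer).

f(x, y) is a tensor product of a function of x and a function of y, and both factors are bounded continuous (hence Lebesgue integrable) on the rectangle, so Fubini's theorem applies:
  integral_R f d(m x m) = (integral_a1^b1 x^3 dx) * (integral_a2^b2 1 dy).
Inner integral in x: integral_{0}^{2} x^3 dx = (2^4 - 0^4)/4
  = 4.
Inner integral in y: integral_{2}^{3} 1 dy = (3^1 - 2^1)/1
  = 1.
Product: (4) * (1) = 4.

4


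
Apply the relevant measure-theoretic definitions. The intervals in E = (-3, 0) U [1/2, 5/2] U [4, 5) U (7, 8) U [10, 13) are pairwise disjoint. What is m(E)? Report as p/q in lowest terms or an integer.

For pairwise disjoint intervals, m(union_i I_i) = sum_i m(I_i),
and m is invariant under swapping open/closed endpoints (single points have measure 0).
So m(E) = sum_i (b_i - a_i).
  I_1 has length 0 - (-3) = 3.
  I_2 has length 5/2 - 1/2 = 2.
  I_3 has length 5 - 4 = 1.
  I_4 has length 8 - 7 = 1.
  I_5 has length 13 - 10 = 3.
Summing:
  m(E) = 3 + 2 + 1 + 1 + 3 = 10.

10


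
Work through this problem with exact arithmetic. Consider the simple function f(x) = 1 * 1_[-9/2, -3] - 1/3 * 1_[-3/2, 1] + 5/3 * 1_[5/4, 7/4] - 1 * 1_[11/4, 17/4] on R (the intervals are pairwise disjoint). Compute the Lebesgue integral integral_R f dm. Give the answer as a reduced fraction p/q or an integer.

For a simple function f = sum_i c_i * 1_{A_i} with disjoint A_i,
  integral f dm = sum_i c_i * m(A_i).
Lengths of the A_i:
  m(A_1) = -3 - (-9/2) = 3/2.
  m(A_2) = 1 - (-3/2) = 5/2.
  m(A_3) = 7/4 - 5/4 = 1/2.
  m(A_4) = 17/4 - 11/4 = 3/2.
Contributions c_i * m(A_i):
  (1) * (3/2) = 3/2.
  (-1/3) * (5/2) = -5/6.
  (5/3) * (1/2) = 5/6.
  (-1) * (3/2) = -3/2.
Total: 3/2 - 5/6 + 5/6 - 3/2 = 0.

0


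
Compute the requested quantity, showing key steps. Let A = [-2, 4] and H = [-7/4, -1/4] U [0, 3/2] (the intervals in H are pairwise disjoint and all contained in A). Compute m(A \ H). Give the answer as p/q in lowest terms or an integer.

The ambient interval has length m(A) = 4 - (-2) = 6.
Since the holes are disjoint and sit inside A, by finite additivity
  m(H) = sum_i (b_i - a_i), and m(A \ H) = m(A) - m(H).
Computing the hole measures:
  m(H_1) = -1/4 - (-7/4) = 3/2.
  m(H_2) = 3/2 - 0 = 3/2.
Summed: m(H) = 3/2 + 3/2 = 3.
So m(A \ H) = 6 - 3 = 3.

3


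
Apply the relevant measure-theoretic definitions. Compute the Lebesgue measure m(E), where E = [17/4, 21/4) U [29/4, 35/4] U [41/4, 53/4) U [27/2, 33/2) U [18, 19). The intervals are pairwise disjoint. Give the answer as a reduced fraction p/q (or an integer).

For pairwise disjoint intervals, m(union_i I_i) = sum_i m(I_i),
and m is invariant under swapping open/closed endpoints (single points have measure 0).
So m(E) = sum_i (b_i - a_i).
  I_1 has length 21/4 - 17/4 = 1.
  I_2 has length 35/4 - 29/4 = 3/2.
  I_3 has length 53/4 - 41/4 = 3.
  I_4 has length 33/2 - 27/2 = 3.
  I_5 has length 19 - 18 = 1.
Summing:
  m(E) = 1 + 3/2 + 3 + 3 + 1 = 19/2.

19/2


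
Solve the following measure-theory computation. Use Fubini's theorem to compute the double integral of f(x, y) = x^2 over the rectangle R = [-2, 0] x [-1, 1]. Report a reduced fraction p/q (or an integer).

f(x, y) is a tensor product of a function of x and a function of y, and both factors are bounded continuous (hence Lebesgue integrable) on the rectangle, so Fubini's theorem applies:
  integral_R f d(m x m) = (integral_a1^b1 x^2 dx) * (integral_a2^b2 1 dy).
Inner integral in x: integral_{-2}^{0} x^2 dx = (0^3 - (-2)^3)/3
  = 8/3.
Inner integral in y: integral_{-1}^{1} 1 dy = (1^1 - (-1)^1)/1
  = 2.
Product: (8/3) * (2) = 16/3.

16/3


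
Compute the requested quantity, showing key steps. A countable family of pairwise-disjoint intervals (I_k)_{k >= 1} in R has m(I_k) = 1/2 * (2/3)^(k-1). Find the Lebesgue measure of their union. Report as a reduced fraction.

By countable additivity of the Lebesgue measure on pairwise disjoint measurable sets,
  m(union_{k >= 1} I_k) = sum_{k >= 1} m(I_k) = sum_{k >= 1} a * r^(k-1),
  with a = 1/2 and r = 2/3.
Since 0 < r = 2/3 < 1, the geometric series converges:
  sum_{k >= 1} a * r^(k-1) = a / (1 - r).
  = 1/2 / (1 - 2/3)
  = 1/2 / (1/3)
  = 3/2.

3/2


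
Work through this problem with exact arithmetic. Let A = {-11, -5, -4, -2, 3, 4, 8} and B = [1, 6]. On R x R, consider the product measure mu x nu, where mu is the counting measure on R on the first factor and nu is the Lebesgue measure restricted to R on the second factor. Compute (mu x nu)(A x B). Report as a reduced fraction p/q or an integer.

For a measurable rectangle A x B, the product measure satisfies
  (mu x nu)(A x B) = mu(A) * nu(B).
  mu(A) = 7.
  nu(B) = 5.
  (mu x nu)(A x B) = 7 * 5 = 35.

35


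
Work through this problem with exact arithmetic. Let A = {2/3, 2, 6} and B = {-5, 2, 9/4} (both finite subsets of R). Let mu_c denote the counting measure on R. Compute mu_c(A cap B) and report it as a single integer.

Counting measure on a finite set equals cardinality. mu_c(A cap B) = |A cap B| (elements appearing in both).
Enumerating the elements of A that also lie in B gives 1 element(s).
So mu_c(A cap B) = 1.

1


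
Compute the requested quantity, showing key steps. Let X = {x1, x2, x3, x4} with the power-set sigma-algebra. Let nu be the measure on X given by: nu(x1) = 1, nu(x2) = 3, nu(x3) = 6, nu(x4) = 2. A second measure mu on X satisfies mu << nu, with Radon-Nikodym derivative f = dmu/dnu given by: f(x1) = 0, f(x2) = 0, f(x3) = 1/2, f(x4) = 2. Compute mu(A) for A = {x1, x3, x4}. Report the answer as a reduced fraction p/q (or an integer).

By the defining property of the Radon-Nikodym derivative, for every measurable set A,
  mu(A) = integral_A f dnu.
Since nu is a discrete measure concentrated on the atoms of X, the integral over A reduces to the sum
  mu(A) = sum_{x in A} f(x) * nu({x}).
Computing each term:
  x1: f(x1) * nu(x1) = 0 * 1 = 0.
  x3: f(x3) * nu(x3) = 1/2 * 6 = 3.
  x4: f(x4) * nu(x4) = 2 * 2 = 4.
Summing: mu(A) = 0 + 3 + 4 = 7.

7


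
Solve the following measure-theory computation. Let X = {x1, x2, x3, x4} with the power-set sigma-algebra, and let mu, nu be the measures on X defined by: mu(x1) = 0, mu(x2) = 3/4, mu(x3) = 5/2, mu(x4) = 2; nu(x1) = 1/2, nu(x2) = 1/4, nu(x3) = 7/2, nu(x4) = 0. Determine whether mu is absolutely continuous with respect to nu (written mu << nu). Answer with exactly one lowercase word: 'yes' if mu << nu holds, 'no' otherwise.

mu << nu means: every nu-null measurable set is also mu-null; equivalently, for every atom x, if nu({x}) = 0 then mu({x}) = 0.
Checking each atom:
  x1: nu = 1/2 > 0 -> no constraint.
  x2: nu = 1/4 > 0 -> no constraint.
  x3: nu = 7/2 > 0 -> no constraint.
  x4: nu = 0, mu = 2 > 0 -> violates mu << nu.
The atom(s) x4 violate the condition (nu = 0 but mu > 0). Therefore mu is NOT absolutely continuous w.r.t. nu.

no


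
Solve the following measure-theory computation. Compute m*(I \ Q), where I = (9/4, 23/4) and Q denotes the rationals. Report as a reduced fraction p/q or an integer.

The interval I = (9/4, 23/4) has m(I) = 23/4 - 9/4 = 7/2 (endpoints are measure-zero, so open/closed/half-open agree). Write I = (I cap Q) u (I \ Q). The rationals in I are countable, so m*(I cap Q) = 0 (cover each rational by intervals whose total length is arbitrarily small). By countable subadditivity m*(I) <= m*(I cap Q) + m*(I \ Q), hence m*(I \ Q) >= m(I) = 7/2. The reverse inequality m*(I \ Q) <= m*(I) = 7/2 is trivial since (I \ Q) is a subset of I. Therefore m*(I \ Q) = 7/2.

7/2


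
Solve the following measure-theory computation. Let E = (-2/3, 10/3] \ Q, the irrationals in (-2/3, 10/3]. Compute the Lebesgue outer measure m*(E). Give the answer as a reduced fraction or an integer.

The interval I = (-2/3, 10/3] has m(I) = 10/3 - (-2/3) = 4 (endpoints are measure-zero, so open/closed/half-open agree). Write I = (I cap Q) u (I \ Q). The rationals in I are countable, so m*(I cap Q) = 0 (cover each rational by intervals whose total length is arbitrarily small). By countable subadditivity m*(I) <= m*(I cap Q) + m*(I \ Q), hence m*(I \ Q) >= m(I) = 4. The reverse inequality m*(I \ Q) <= m*(I) = 4 is trivial since (I \ Q) is a subset of I. Therefore m*(I \ Q) = 4.

4


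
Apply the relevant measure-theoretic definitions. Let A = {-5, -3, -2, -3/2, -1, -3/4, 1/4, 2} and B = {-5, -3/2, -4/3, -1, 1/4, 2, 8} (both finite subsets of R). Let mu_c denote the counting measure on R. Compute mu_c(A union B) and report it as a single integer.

Counting measure on a finite set equals cardinality. By inclusion-exclusion, |A union B| = |A| + |B| - |A cap B|.
|A| = 8, |B| = 7, |A cap B| = 5.
So mu_c(A union B) = 8 + 7 - 5 = 10.

10


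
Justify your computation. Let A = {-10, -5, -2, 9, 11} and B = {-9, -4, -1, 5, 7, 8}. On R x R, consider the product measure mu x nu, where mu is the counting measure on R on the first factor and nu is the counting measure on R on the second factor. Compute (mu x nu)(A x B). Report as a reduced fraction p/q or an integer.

For a measurable rectangle A x B, the product measure satisfies
  (mu x nu)(A x B) = mu(A) * nu(B).
  mu(A) = 5.
  nu(B) = 6.
  (mu x nu)(A x B) = 5 * 6 = 30.

30


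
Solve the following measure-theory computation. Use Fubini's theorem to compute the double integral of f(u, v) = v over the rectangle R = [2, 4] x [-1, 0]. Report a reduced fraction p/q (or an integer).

f(u, v) is a tensor product of a function of u and a function of v, and both factors are bounded continuous (hence Lebesgue integrable) on the rectangle, so Fubini's theorem applies:
  integral_R f d(m x m) = (integral_a1^b1 1 du) * (integral_a2^b2 v dv).
Inner integral in u: integral_{2}^{4} 1 du = (4^1 - 2^1)/1
  = 2.
Inner integral in v: integral_{-1}^{0} v dv = (0^2 - (-1)^2)/2
  = -1/2.
Product: (2) * (-1/2) = -1.

-1


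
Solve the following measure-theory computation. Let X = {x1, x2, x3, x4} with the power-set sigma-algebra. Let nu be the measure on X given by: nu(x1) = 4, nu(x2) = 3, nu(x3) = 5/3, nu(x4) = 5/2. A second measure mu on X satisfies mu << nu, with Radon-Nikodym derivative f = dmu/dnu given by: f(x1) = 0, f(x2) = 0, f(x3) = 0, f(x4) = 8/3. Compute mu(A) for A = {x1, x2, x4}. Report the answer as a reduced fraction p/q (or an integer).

By the defining property of the Radon-Nikodym derivative, for every measurable set A,
  mu(A) = integral_A f dnu.
Since nu is a discrete measure concentrated on the atoms of X, the integral over A reduces to the sum
  mu(A) = sum_{x in A} f(x) * nu({x}).
Computing each term:
  x1: f(x1) * nu(x1) = 0 * 4 = 0.
  x2: f(x2) * nu(x2) = 0 * 3 = 0.
  x4: f(x4) * nu(x4) = 8/3 * 5/2 = 20/3.
Summing: mu(A) = 0 + 0 + 20/3 = 20/3.

20/3


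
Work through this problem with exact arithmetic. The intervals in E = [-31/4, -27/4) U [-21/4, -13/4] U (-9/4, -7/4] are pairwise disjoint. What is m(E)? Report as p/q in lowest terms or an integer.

For pairwise disjoint intervals, m(union_i I_i) = sum_i m(I_i),
and m is invariant under swapping open/closed endpoints (single points have measure 0).
So m(E) = sum_i (b_i - a_i).
  I_1 has length -27/4 - (-31/4) = 1.
  I_2 has length -13/4 - (-21/4) = 2.
  I_3 has length -7/4 - (-9/4) = 1/2.
Summing:
  m(E) = 1 + 2 + 1/2 = 7/2.

7/2


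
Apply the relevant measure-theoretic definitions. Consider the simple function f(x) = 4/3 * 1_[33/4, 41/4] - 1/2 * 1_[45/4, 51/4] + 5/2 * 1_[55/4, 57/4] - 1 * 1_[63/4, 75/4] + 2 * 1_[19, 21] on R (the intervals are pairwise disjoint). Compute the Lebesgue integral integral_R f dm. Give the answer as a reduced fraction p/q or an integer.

For a simple function f = sum_i c_i * 1_{A_i} with disjoint A_i,
  integral f dm = sum_i c_i * m(A_i).
Lengths of the A_i:
  m(A_1) = 41/4 - 33/4 = 2.
  m(A_2) = 51/4 - 45/4 = 3/2.
  m(A_3) = 57/4 - 55/4 = 1/2.
  m(A_4) = 75/4 - 63/4 = 3.
  m(A_5) = 21 - 19 = 2.
Contributions c_i * m(A_i):
  (4/3) * (2) = 8/3.
  (-1/2) * (3/2) = -3/4.
  (5/2) * (1/2) = 5/4.
  (-1) * (3) = -3.
  (2) * (2) = 4.
Total: 8/3 - 3/4 + 5/4 - 3 + 4 = 25/6.

25/6


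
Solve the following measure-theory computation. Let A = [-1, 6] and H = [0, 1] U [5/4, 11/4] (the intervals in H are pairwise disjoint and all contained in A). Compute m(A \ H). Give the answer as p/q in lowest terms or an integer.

The ambient interval has length m(A) = 6 - (-1) = 7.
Since the holes are disjoint and sit inside A, by finite additivity
  m(H) = sum_i (b_i - a_i), and m(A \ H) = m(A) - m(H).
Computing the hole measures:
  m(H_1) = 1 - 0 = 1.
  m(H_2) = 11/4 - 5/4 = 3/2.
Summed: m(H) = 1 + 3/2 = 5/2.
So m(A \ H) = 7 - 5/2 = 9/2.

9/2


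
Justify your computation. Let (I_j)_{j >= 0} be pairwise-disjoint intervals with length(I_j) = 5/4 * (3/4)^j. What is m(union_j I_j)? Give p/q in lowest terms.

By countable additivity of the Lebesgue measure on pairwise disjoint measurable sets,
  m(union_{j >= 0} I_j) = sum_{j >= 0} m(I_j) = sum_{j >= 0} a * r^j,
  with a = 5/4 and r = 3/4.
Since 0 < r = 3/4 < 1, the geometric series converges:
  sum_{j >= 0} a * r^j = a / (1 - r).
  = 5/4 / (1 - 3/4)
  = 5/4 / (1/4)
  = 5.

5


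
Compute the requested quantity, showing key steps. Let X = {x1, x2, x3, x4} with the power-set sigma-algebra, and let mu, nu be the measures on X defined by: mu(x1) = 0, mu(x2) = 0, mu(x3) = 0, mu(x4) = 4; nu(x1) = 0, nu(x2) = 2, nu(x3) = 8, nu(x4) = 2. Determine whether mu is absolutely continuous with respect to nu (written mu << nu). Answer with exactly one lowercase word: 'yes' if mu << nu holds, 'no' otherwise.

mu << nu means: every nu-null measurable set is also mu-null; equivalently, for every atom x, if nu({x}) = 0 then mu({x}) = 0.
Checking each atom:
  x1: nu = 0, mu = 0 -> consistent with mu << nu.
  x2: nu = 2 > 0 -> no constraint.
  x3: nu = 8 > 0 -> no constraint.
  x4: nu = 2 > 0 -> no constraint.
No atom violates the condition. Therefore mu << nu.

yes


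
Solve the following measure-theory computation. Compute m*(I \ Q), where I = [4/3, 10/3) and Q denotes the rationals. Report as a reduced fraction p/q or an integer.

The interval I = [4/3, 10/3) has m(I) = 10/3 - 4/3 = 2 (endpoints are measure-zero, so open/closed/half-open agree). Write I = (I cap Q) u (I \ Q). The rationals in I are countable, so m*(I cap Q) = 0 (cover each rational by intervals whose total length is arbitrarily small). By countable subadditivity m*(I) <= m*(I cap Q) + m*(I \ Q), hence m*(I \ Q) >= m(I) = 2. The reverse inequality m*(I \ Q) <= m*(I) = 2 is trivial since (I \ Q) is a subset of I. Therefore m*(I \ Q) = 2.

2


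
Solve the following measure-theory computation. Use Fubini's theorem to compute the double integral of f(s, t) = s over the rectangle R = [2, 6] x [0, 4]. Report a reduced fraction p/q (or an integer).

f(s, t) is a tensor product of a function of s and a function of t, and both factors are bounded continuous (hence Lebesgue integrable) on the rectangle, so Fubini's theorem applies:
  integral_R f d(m x m) = (integral_a1^b1 s ds) * (integral_a2^b2 1 dt).
Inner integral in s: integral_{2}^{6} s ds = (6^2 - 2^2)/2
  = 16.
Inner integral in t: integral_{0}^{4} 1 dt = (4^1 - 0^1)/1
  = 4.
Product: (16) * (4) = 64.

64


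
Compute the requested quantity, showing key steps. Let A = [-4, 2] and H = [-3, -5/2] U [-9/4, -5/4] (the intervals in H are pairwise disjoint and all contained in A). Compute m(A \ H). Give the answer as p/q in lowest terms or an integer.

The ambient interval has length m(A) = 2 - (-4) = 6.
Since the holes are disjoint and sit inside A, by finite additivity
  m(H) = sum_i (b_i - a_i), and m(A \ H) = m(A) - m(H).
Computing the hole measures:
  m(H_1) = -5/2 - (-3) = 1/2.
  m(H_2) = -5/4 - (-9/4) = 1.
Summed: m(H) = 1/2 + 1 = 3/2.
So m(A \ H) = 6 - 3/2 = 9/2.

9/2


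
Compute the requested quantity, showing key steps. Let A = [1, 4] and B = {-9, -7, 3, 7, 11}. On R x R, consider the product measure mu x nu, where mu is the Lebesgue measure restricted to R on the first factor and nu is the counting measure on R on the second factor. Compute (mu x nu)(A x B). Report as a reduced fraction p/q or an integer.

For a measurable rectangle A x B, the product measure satisfies
  (mu x nu)(A x B) = mu(A) * nu(B).
  mu(A) = 3.
  nu(B) = 5.
  (mu x nu)(A x B) = 3 * 5 = 15.

15


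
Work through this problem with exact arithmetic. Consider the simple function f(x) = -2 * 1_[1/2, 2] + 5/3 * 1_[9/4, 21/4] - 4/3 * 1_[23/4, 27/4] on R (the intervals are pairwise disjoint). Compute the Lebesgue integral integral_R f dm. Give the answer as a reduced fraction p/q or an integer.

For a simple function f = sum_i c_i * 1_{A_i} with disjoint A_i,
  integral f dm = sum_i c_i * m(A_i).
Lengths of the A_i:
  m(A_1) = 2 - 1/2 = 3/2.
  m(A_2) = 21/4 - 9/4 = 3.
  m(A_3) = 27/4 - 23/4 = 1.
Contributions c_i * m(A_i):
  (-2) * (3/2) = -3.
  (5/3) * (3) = 5.
  (-4/3) * (1) = -4/3.
Total: -3 + 5 - 4/3 = 2/3.

2/3


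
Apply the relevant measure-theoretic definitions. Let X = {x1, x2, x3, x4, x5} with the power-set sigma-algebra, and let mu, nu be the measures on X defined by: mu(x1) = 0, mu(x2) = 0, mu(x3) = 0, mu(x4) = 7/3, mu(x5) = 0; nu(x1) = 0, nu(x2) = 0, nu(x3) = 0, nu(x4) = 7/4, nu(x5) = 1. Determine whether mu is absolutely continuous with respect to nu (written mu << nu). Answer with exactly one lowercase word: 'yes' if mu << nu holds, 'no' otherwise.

mu << nu means: every nu-null measurable set is also mu-null; equivalently, for every atom x, if nu({x}) = 0 then mu({x}) = 0.
Checking each atom:
  x1: nu = 0, mu = 0 -> consistent with mu << nu.
  x2: nu = 0, mu = 0 -> consistent with mu << nu.
  x3: nu = 0, mu = 0 -> consistent with mu << nu.
  x4: nu = 7/4 > 0 -> no constraint.
  x5: nu = 1 > 0 -> no constraint.
No atom violates the condition. Therefore mu << nu.

yes


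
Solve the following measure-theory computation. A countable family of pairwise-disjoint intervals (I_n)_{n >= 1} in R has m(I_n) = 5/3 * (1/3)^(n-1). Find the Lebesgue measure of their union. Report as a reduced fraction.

By countable additivity of the Lebesgue measure on pairwise disjoint measurable sets,
  m(union_{n >= 1} I_n) = sum_{n >= 1} m(I_n) = sum_{n >= 1} a * r^(n-1),
  with a = 5/3 and r = 1/3.
Since 0 < r = 1/3 < 1, the geometric series converges:
  sum_{n >= 1} a * r^(n-1) = a / (1 - r).
  = 5/3 / (1 - 1/3)
  = 5/3 / (2/3)
  = 5/2.

5/2


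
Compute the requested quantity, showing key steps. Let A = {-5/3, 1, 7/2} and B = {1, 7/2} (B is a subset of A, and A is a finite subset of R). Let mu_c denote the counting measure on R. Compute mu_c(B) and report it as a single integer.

Counting measure assigns mu_c(E) = |E| (number of elements) when E is finite.
B has 2 element(s), so mu_c(B) = 2.

2


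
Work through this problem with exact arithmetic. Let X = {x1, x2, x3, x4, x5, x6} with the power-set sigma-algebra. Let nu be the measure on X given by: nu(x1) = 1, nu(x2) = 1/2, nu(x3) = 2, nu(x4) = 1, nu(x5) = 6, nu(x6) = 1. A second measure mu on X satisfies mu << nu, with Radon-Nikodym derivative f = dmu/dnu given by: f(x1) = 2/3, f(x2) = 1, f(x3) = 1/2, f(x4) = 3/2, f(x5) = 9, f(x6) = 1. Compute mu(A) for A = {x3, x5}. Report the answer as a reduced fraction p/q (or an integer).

By the defining property of the Radon-Nikodym derivative, for every measurable set A,
  mu(A) = integral_A f dnu.
Since nu is a discrete measure concentrated on the atoms of X, the integral over A reduces to the sum
  mu(A) = sum_{x in A} f(x) * nu({x}).
Computing each term:
  x3: f(x3) * nu(x3) = 1/2 * 2 = 1.
  x5: f(x5) * nu(x5) = 9 * 6 = 54.
Summing: mu(A) = 1 + 54 = 55.

55


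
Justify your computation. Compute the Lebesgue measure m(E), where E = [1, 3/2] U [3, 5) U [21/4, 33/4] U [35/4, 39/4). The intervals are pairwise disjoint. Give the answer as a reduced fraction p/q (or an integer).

For pairwise disjoint intervals, m(union_i I_i) = sum_i m(I_i),
and m is invariant under swapping open/closed endpoints (single points have measure 0).
So m(E) = sum_i (b_i - a_i).
  I_1 has length 3/2 - 1 = 1/2.
  I_2 has length 5 - 3 = 2.
  I_3 has length 33/4 - 21/4 = 3.
  I_4 has length 39/4 - 35/4 = 1.
Summing:
  m(E) = 1/2 + 2 + 3 + 1 = 13/2.

13/2


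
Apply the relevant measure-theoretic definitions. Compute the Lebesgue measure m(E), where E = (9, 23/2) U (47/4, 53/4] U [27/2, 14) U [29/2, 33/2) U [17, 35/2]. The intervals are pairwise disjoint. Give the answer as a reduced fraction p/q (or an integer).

For pairwise disjoint intervals, m(union_i I_i) = sum_i m(I_i),
and m is invariant under swapping open/closed endpoints (single points have measure 0).
So m(E) = sum_i (b_i - a_i).
  I_1 has length 23/2 - 9 = 5/2.
  I_2 has length 53/4 - 47/4 = 3/2.
  I_3 has length 14 - 27/2 = 1/2.
  I_4 has length 33/2 - 29/2 = 2.
  I_5 has length 35/2 - 17 = 1/2.
Summing:
  m(E) = 5/2 + 3/2 + 1/2 + 2 + 1/2 = 7.

7


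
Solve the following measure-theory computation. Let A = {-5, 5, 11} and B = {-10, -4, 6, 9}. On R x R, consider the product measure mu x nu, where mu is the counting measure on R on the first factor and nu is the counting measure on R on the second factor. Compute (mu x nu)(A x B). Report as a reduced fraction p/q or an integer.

For a measurable rectangle A x B, the product measure satisfies
  (mu x nu)(A x B) = mu(A) * nu(B).
  mu(A) = 3.
  nu(B) = 4.
  (mu x nu)(A x B) = 3 * 4 = 12.

12


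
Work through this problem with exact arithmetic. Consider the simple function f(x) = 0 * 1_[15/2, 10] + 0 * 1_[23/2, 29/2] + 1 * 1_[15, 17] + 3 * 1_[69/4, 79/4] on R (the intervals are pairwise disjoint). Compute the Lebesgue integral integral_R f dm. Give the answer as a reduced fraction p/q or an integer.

For a simple function f = sum_i c_i * 1_{A_i} with disjoint A_i,
  integral f dm = sum_i c_i * m(A_i).
Lengths of the A_i:
  m(A_1) = 10 - 15/2 = 5/2.
  m(A_2) = 29/2 - 23/2 = 3.
  m(A_3) = 17 - 15 = 2.
  m(A_4) = 79/4 - 69/4 = 5/2.
Contributions c_i * m(A_i):
  (0) * (5/2) = 0.
  (0) * (3) = 0.
  (1) * (2) = 2.
  (3) * (5/2) = 15/2.
Total: 0 + 0 + 2 + 15/2 = 19/2.

19/2


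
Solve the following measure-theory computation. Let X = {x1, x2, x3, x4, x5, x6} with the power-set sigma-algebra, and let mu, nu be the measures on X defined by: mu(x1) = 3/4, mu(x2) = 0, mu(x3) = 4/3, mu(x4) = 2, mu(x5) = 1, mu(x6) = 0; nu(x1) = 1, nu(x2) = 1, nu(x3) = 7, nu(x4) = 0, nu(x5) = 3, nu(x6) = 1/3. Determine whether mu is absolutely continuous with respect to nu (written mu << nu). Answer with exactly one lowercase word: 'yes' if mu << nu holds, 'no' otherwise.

mu << nu means: every nu-null measurable set is also mu-null; equivalently, for every atom x, if nu({x}) = 0 then mu({x}) = 0.
Checking each atom:
  x1: nu = 1 > 0 -> no constraint.
  x2: nu = 1 > 0 -> no constraint.
  x3: nu = 7 > 0 -> no constraint.
  x4: nu = 0, mu = 2 > 0 -> violates mu << nu.
  x5: nu = 3 > 0 -> no constraint.
  x6: nu = 1/3 > 0 -> no constraint.
The atom(s) x4 violate the condition (nu = 0 but mu > 0). Therefore mu is NOT absolutely continuous w.r.t. nu.

no


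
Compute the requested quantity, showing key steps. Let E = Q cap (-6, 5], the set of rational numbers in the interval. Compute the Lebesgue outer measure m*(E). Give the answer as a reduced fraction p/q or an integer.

The set Q cap (-6, 5] is countable (a subset of the countable set Q). Lebesgue outer measure of any countable set is 0: each singleton {q} has m*({q}) = 0, and by countable subadditivity m*(union_k {q_k}) <= sum_k m*({q_k}) = sum_k 0 = 0. The reverse inequality m*(E) >= 0 is automatic. So m*(Q cap (-6, 5]) = 0.

0


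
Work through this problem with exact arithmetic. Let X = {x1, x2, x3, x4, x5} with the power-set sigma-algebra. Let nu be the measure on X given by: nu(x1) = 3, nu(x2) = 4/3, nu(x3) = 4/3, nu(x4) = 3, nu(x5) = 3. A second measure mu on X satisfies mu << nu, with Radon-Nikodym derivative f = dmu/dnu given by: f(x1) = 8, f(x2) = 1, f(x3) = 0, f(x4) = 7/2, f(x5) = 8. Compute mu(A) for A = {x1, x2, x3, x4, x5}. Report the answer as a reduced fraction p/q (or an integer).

By the defining property of the Radon-Nikodym derivative, for every measurable set A,
  mu(A) = integral_A f dnu.
Since nu is a discrete measure concentrated on the atoms of X, the integral over A reduces to the sum
  mu(A) = sum_{x in A} f(x) * nu({x}).
Computing each term:
  x1: f(x1) * nu(x1) = 8 * 3 = 24.
  x2: f(x2) * nu(x2) = 1 * 4/3 = 4/3.
  x3: f(x3) * nu(x3) = 0 * 4/3 = 0.
  x4: f(x4) * nu(x4) = 7/2 * 3 = 21/2.
  x5: f(x5) * nu(x5) = 8 * 3 = 24.
Summing: mu(A) = 24 + 4/3 + 0 + 21/2 + 24 = 359/6.

359/6


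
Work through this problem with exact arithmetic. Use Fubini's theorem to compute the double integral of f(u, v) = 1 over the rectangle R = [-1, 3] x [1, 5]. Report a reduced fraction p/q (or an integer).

f(u, v) is a tensor product of a function of u and a function of v, and both factors are bounded continuous (hence Lebesgue integrable) on the rectangle, so Fubini's theorem applies:
  integral_R f d(m x m) = (integral_a1^b1 1 du) * (integral_a2^b2 1 dv).
Inner integral in u: integral_{-1}^{3} 1 du = (3^1 - (-1)^1)/1
  = 4.
Inner integral in v: integral_{1}^{5} 1 dv = (5^1 - 1^1)/1
  = 4.
Product: (4) * (4) = 16.

16


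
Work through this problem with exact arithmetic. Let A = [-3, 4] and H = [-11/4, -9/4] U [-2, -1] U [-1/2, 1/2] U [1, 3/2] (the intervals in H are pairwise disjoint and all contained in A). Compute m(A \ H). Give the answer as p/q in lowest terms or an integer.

The ambient interval has length m(A) = 4 - (-3) = 7.
Since the holes are disjoint and sit inside A, by finite additivity
  m(H) = sum_i (b_i - a_i), and m(A \ H) = m(A) - m(H).
Computing the hole measures:
  m(H_1) = -9/4 - (-11/4) = 1/2.
  m(H_2) = -1 - (-2) = 1.
  m(H_3) = 1/2 - (-1/2) = 1.
  m(H_4) = 3/2 - 1 = 1/2.
Summed: m(H) = 1/2 + 1 + 1 + 1/2 = 3.
So m(A \ H) = 7 - 3 = 4.

4


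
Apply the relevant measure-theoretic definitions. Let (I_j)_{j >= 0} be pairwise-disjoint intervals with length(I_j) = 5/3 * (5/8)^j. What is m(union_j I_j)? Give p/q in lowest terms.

By countable additivity of the Lebesgue measure on pairwise disjoint measurable sets,
  m(union_{j >= 0} I_j) = sum_{j >= 0} m(I_j) = sum_{j >= 0} a * r^j,
  with a = 5/3 and r = 5/8.
Since 0 < r = 5/8 < 1, the geometric series converges:
  sum_{j >= 0} a * r^j = a / (1 - r).
  = 5/3 / (1 - 5/8)
  = 5/3 / (3/8)
  = 40/9.

40/9


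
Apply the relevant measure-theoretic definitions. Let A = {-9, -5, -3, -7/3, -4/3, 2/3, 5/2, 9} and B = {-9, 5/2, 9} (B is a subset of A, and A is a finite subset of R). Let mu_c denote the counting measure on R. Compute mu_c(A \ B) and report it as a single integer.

Counting measure assigns mu_c(E) = |E| (number of elements) when E is finite. For B subset A, A \ B is the set of elements of A not in B, so |A \ B| = |A| - |B|.
|A| = 8, |B| = 3, so mu_c(A \ B) = 8 - 3 = 5.

5


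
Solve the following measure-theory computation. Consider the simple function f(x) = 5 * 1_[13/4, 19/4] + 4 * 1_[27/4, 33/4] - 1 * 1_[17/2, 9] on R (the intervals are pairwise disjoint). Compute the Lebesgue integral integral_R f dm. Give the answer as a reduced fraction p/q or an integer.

For a simple function f = sum_i c_i * 1_{A_i} with disjoint A_i,
  integral f dm = sum_i c_i * m(A_i).
Lengths of the A_i:
  m(A_1) = 19/4 - 13/4 = 3/2.
  m(A_2) = 33/4 - 27/4 = 3/2.
  m(A_3) = 9 - 17/2 = 1/2.
Contributions c_i * m(A_i):
  (5) * (3/2) = 15/2.
  (4) * (3/2) = 6.
  (-1) * (1/2) = -1/2.
Total: 15/2 + 6 - 1/2 = 13.

13


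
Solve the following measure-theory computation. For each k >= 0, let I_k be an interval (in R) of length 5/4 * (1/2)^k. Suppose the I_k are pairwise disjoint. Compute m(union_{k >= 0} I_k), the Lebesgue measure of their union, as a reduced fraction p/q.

By countable additivity of the Lebesgue measure on pairwise disjoint measurable sets,
  m(union_{k >= 0} I_k) = sum_{k >= 0} m(I_k) = sum_{k >= 0} a * r^k,
  with a = 5/4 and r = 1/2.
Since 0 < r = 1/2 < 1, the geometric series converges:
  sum_{k >= 0} a * r^k = a / (1 - r).
  = 5/4 / (1 - 1/2)
  = 5/4 / (1/2)
  = 5/2.

5/2


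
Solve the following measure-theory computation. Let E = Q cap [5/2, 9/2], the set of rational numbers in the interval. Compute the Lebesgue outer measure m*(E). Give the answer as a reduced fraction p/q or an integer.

Q cap [5/2, 9/2] is countable; list its elements as q_1, q_2, ... . Fix eps > 0 and cover the k-th point by an interval of length eps * 2^(-k). The cover has total length eps * sum_{k>=1} 2^(-k) = eps, so by definition of outer measure m*(Q cap [5/2, 9/2]) <= eps. Since eps was arbitrary and m* >= 0, the outer measure is 0.

0


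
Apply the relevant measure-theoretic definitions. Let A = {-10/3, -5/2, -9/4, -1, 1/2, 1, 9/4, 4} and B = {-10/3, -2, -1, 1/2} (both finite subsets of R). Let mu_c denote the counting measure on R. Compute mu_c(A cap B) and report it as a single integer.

Counting measure on a finite set equals cardinality. mu_c(A cap B) = |A cap B| (elements appearing in both).
Enumerating the elements of A that also lie in B gives 3 element(s).
So mu_c(A cap B) = 3.

3


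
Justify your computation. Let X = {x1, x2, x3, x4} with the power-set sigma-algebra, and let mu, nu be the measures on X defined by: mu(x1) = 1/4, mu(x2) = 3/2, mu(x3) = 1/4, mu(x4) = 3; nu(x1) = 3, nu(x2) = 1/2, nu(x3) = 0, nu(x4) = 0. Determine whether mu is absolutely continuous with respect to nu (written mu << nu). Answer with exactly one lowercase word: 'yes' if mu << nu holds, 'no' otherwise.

mu << nu means: every nu-null measurable set is also mu-null; equivalently, for every atom x, if nu({x}) = 0 then mu({x}) = 0.
Checking each atom:
  x1: nu = 3 > 0 -> no constraint.
  x2: nu = 1/2 > 0 -> no constraint.
  x3: nu = 0, mu = 1/4 > 0 -> violates mu << nu.
  x4: nu = 0, mu = 3 > 0 -> violates mu << nu.
The atom(s) x3, x4 violate the condition (nu = 0 but mu > 0). Therefore mu is NOT absolutely continuous w.r.t. nu.

no


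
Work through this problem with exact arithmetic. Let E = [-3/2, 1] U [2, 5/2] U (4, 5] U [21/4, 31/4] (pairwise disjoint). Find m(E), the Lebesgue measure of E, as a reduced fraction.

For pairwise disjoint intervals, m(union_i I_i) = sum_i m(I_i),
and m is invariant under swapping open/closed endpoints (single points have measure 0).
So m(E) = sum_i (b_i - a_i).
  I_1 has length 1 - (-3/2) = 5/2.
  I_2 has length 5/2 - 2 = 1/2.
  I_3 has length 5 - 4 = 1.
  I_4 has length 31/4 - 21/4 = 5/2.
Summing:
  m(E) = 5/2 + 1/2 + 1 + 5/2 = 13/2.

13/2


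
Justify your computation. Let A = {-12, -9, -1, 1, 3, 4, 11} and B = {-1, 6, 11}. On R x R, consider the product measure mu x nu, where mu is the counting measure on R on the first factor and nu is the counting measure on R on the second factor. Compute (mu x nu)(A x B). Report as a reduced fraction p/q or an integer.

For a measurable rectangle A x B, the product measure satisfies
  (mu x nu)(A x B) = mu(A) * nu(B).
  mu(A) = 7.
  nu(B) = 3.
  (mu x nu)(A x B) = 7 * 3 = 21.

21


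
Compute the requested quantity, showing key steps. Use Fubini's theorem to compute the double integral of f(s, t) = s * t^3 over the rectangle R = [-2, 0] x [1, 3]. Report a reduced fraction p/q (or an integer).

f(s, t) is a tensor product of a function of s and a function of t, and both factors are bounded continuous (hence Lebesgue integrable) on the rectangle, so Fubini's theorem applies:
  integral_R f d(m x m) = (integral_a1^b1 s ds) * (integral_a2^b2 t^3 dt).
Inner integral in s: integral_{-2}^{0} s ds = (0^2 - (-2)^2)/2
  = -2.
Inner integral in t: integral_{1}^{3} t^3 dt = (3^4 - 1^4)/4
  = 20.
Product: (-2) * (20) = -40.

-40


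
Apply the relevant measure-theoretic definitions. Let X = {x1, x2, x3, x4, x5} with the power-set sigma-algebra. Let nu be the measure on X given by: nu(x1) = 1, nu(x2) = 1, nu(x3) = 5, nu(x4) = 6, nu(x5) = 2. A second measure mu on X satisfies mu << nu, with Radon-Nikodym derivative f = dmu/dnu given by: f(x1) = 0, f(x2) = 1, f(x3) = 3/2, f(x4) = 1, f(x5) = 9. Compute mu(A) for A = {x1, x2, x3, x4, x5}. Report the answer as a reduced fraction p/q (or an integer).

By the defining property of the Radon-Nikodym derivative, for every measurable set A,
  mu(A) = integral_A f dnu.
Since nu is a discrete measure concentrated on the atoms of X, the integral over A reduces to the sum
  mu(A) = sum_{x in A} f(x) * nu({x}).
Computing each term:
  x1: f(x1) * nu(x1) = 0 * 1 = 0.
  x2: f(x2) * nu(x2) = 1 * 1 = 1.
  x3: f(x3) * nu(x3) = 3/2 * 5 = 15/2.
  x4: f(x4) * nu(x4) = 1 * 6 = 6.
  x5: f(x5) * nu(x5) = 9 * 2 = 18.
Summing: mu(A) = 0 + 1 + 15/2 + 6 + 18 = 65/2.

65/2


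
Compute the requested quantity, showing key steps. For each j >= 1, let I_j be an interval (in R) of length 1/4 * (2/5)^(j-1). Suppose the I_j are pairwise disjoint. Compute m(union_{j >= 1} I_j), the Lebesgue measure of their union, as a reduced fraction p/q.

By countable additivity of the Lebesgue measure on pairwise disjoint measurable sets,
  m(union_{j >= 1} I_j) = sum_{j >= 1} m(I_j) = sum_{j >= 1} a * r^(j-1),
  with a = 1/4 and r = 2/5.
Since 0 < r = 2/5 < 1, the geometric series converges:
  sum_{j >= 1} a * r^(j-1) = a / (1 - r).
  = 1/4 / (1 - 2/5)
  = 1/4 / (3/5)
  = 5/12.

5/12


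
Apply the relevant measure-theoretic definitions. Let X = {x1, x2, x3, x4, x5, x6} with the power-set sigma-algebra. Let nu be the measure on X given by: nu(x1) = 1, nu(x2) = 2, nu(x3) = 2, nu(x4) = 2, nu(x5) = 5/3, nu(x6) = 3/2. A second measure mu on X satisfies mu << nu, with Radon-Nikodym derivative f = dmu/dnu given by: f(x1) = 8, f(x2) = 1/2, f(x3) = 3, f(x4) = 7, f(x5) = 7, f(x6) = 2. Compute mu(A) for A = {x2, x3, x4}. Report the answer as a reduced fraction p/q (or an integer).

By the defining property of the Radon-Nikodym derivative, for every measurable set A,
  mu(A) = integral_A f dnu.
Since nu is a discrete measure concentrated on the atoms of X, the integral over A reduces to the sum
  mu(A) = sum_{x in A} f(x) * nu({x}).
Computing each term:
  x2: f(x2) * nu(x2) = 1/2 * 2 = 1.
  x3: f(x3) * nu(x3) = 3 * 2 = 6.
  x4: f(x4) * nu(x4) = 7 * 2 = 14.
Summing: mu(A) = 1 + 6 + 14 = 21.

21


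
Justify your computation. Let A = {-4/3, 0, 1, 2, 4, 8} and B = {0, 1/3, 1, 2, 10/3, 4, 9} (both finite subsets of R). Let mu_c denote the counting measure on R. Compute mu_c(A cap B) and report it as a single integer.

Counting measure on a finite set equals cardinality. mu_c(A cap B) = |A cap B| (elements appearing in both).
Enumerating the elements of A that also lie in B gives 4 element(s).
So mu_c(A cap B) = 4.

4


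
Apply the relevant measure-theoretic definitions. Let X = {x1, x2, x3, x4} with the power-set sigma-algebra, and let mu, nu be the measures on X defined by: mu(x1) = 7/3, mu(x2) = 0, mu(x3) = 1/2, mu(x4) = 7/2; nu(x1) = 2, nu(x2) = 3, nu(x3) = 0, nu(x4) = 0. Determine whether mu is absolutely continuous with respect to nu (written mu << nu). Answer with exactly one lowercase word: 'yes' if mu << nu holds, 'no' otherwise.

mu << nu means: every nu-null measurable set is also mu-null; equivalently, for every atom x, if nu({x}) = 0 then mu({x}) = 0.
Checking each atom:
  x1: nu = 2 > 0 -> no constraint.
  x2: nu = 3 > 0 -> no constraint.
  x3: nu = 0, mu = 1/2 > 0 -> violates mu << nu.
  x4: nu = 0, mu = 7/2 > 0 -> violates mu << nu.
The atom(s) x3, x4 violate the condition (nu = 0 but mu > 0). Therefore mu is NOT absolutely continuous w.r.t. nu.

no


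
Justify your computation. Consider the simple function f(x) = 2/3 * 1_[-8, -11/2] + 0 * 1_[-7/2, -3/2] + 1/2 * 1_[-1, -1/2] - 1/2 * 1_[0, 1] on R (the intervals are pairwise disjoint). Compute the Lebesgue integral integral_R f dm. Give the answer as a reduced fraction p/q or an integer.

For a simple function f = sum_i c_i * 1_{A_i} with disjoint A_i,
  integral f dm = sum_i c_i * m(A_i).
Lengths of the A_i:
  m(A_1) = -11/2 - (-8) = 5/2.
  m(A_2) = -3/2 - (-7/2) = 2.
  m(A_3) = -1/2 - (-1) = 1/2.
  m(A_4) = 1 - 0 = 1.
Contributions c_i * m(A_i):
  (2/3) * (5/2) = 5/3.
  (0) * (2) = 0.
  (1/2) * (1/2) = 1/4.
  (-1/2) * (1) = -1/2.
Total: 5/3 + 0 + 1/4 - 1/2 = 17/12.

17/12


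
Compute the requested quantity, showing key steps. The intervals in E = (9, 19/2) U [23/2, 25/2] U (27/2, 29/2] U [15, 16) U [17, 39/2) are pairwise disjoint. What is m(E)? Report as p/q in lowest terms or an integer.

For pairwise disjoint intervals, m(union_i I_i) = sum_i m(I_i),
and m is invariant under swapping open/closed endpoints (single points have measure 0).
So m(E) = sum_i (b_i - a_i).
  I_1 has length 19/2 - 9 = 1/2.
  I_2 has length 25/2 - 23/2 = 1.
  I_3 has length 29/2 - 27/2 = 1.
  I_4 has length 16 - 15 = 1.
  I_5 has length 39/2 - 17 = 5/2.
Summing:
  m(E) = 1/2 + 1 + 1 + 1 + 5/2 = 6.

6
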